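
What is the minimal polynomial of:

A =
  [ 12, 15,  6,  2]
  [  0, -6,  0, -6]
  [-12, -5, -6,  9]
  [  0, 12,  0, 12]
x^4 - 12*x^3 + 36*x^2

The characteristic polynomial is χ_A(x) = x^2*(x - 6)^2, so the eigenvalues are known. The minimal polynomial is
  m_A(x) = Π_λ (x − λ)^{k_λ}
where k_λ is the size of the *largest* Jordan block for λ (equivalently, the smallest k with (A − λI)^k v = 0 for every generalised eigenvector v of λ).

  λ = 0: largest Jordan block has size 2, contributing (x − 0)^2
  λ = 6: largest Jordan block has size 2, contributing (x − 6)^2

So m_A(x) = x^2*(x - 6)^2 = x^4 - 12*x^3 + 36*x^2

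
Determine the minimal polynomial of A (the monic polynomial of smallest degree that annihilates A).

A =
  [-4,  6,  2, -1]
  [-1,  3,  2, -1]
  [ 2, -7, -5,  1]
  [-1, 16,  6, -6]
x^2 + 6*x + 9

The characteristic polynomial is χ_A(x) = (x + 3)^4, so the eigenvalues are known. The minimal polynomial is
  m_A(x) = Π_λ (x − λ)^{k_λ}
where k_λ is the size of the *largest* Jordan block for λ (equivalently, the smallest k with (A − λI)^k v = 0 for every generalised eigenvector v of λ).

  λ = -3: largest Jordan block has size 2, contributing (x + 3)^2

So m_A(x) = (x + 3)^2 = x^2 + 6*x + 9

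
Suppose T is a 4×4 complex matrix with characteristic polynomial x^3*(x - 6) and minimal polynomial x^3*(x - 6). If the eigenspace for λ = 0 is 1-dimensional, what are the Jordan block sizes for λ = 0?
Block sizes for λ = 0: [3]

Step 1 — from the characteristic polynomial, algebraic multiplicity of λ = 0 is 3. From dim ker(T − (0)·I) = 1, there are exactly 1 Jordan blocks for λ = 0.
Step 2 — from the minimal polynomial, the factor (x − 0)^3 tells us the largest block for λ = 0 has size 3.
Step 3 — with total size 3, 1 blocks, and largest block 3, the block sizes (in nonincreasing order) are [3].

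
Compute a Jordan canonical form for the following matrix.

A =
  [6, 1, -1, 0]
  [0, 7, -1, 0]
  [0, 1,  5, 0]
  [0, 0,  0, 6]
J_2(6) ⊕ J_1(6) ⊕ J_1(6)

The characteristic polynomial is
  det(x·I − A) = x^4 - 24*x^3 + 216*x^2 - 864*x + 1296 = (x - 6)^4

Eigenvalues and multiplicities (the geometric multiplicity of λ is n − rank(A − λI), which equals the number of Jordan blocks for λ):
  λ = 6: algebraic multiplicity = 4, geometric multiplicity = 3

Determining the block sizes for each eigenvalue:
  λ = 6: 3 blocks summing to 4 forces exactly one block of size 2 and the rest size 1 → block sizes [2, 1, 1]

Assembling the blocks gives a Jordan form
J =
  [6, 1, 0, 0]
  [0, 6, 0, 0]
  [0, 0, 6, 0]
  [0, 0, 0, 6]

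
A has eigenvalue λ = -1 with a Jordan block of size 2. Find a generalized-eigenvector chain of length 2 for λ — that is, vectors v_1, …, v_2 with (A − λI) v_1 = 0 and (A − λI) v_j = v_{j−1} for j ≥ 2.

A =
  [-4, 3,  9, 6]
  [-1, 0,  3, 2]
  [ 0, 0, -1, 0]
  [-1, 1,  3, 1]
A Jordan chain for λ = -1 of length 2:
v_1 = (-3, -1, 0, -1)ᵀ
v_2 = (1, 0, 0, 0)ᵀ

Let N = A − (-1)·I. We want v_2 with N^2 v_2 = 0 but N^1 v_2 ≠ 0; then v_{j-1} := N · v_j for j = 2, …, 2.

Pick v_2 = (1, 0, 0, 0)ᵀ.
Then v_1 = N · v_2 = (-3, -1, 0, -1)ᵀ.

Sanity check: (A − (-1)·I) v_1 = (0, 0, 0, 0)ᵀ = 0. ✓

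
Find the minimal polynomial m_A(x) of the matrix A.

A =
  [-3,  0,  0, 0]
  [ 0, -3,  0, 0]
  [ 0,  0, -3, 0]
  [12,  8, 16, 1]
x^2 + 2*x - 3

The characteristic polynomial is χ_A(x) = (x - 1)*(x + 3)^3, so the eigenvalues are known. The minimal polynomial is
  m_A(x) = Π_λ (x − λ)^{k_λ}
where k_λ is the size of the *largest* Jordan block for λ (equivalently, the smallest k with (A − λI)^k v = 0 for every generalised eigenvector v of λ).

  λ = -3: largest Jordan block has size 1, contributing (x + 3)
  λ = 1: largest Jordan block has size 1, contributing (x − 1)

So m_A(x) = (x - 1)*(x + 3) = x^2 + 2*x - 3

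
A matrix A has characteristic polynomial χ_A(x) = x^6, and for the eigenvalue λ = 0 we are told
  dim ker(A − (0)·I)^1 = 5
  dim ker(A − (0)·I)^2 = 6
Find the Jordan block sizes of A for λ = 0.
Block sizes for λ = 0: [2, 1, 1, 1, 1]

From the dimensions of kernels of powers, the number of Jordan blocks of size at least j is d_j − d_{j−1} where d_j = dim ker(N^j) (with d_0 = 0). Computing the differences gives [5, 1].
The number of blocks of size exactly k is (#blocks of size ≥ k) − (#blocks of size ≥ k + 1), so the partition is: 4 block(s) of size 1, 1 block(s) of size 2.
In nonincreasing order the block sizes are [2, 1, 1, 1, 1].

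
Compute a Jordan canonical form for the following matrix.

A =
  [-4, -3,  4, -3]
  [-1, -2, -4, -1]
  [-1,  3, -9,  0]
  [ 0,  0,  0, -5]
J_2(-5) ⊕ J_2(-5)

The characteristic polynomial is
  det(x·I − A) = x^4 + 20*x^3 + 150*x^2 + 500*x + 625 = (x + 5)^4

Eigenvalues and multiplicities (the geometric multiplicity of λ is n − rank(A − λI), which equals the number of Jordan blocks for λ):
  λ = -5: algebraic multiplicity = 4, geometric multiplicity = 2

Determining the block sizes for each eigenvalue:
  λ = -5: with am = 4 and gm = 2, the partition is not yet determined (e.g. several partitions of 4 into 2 parts exist). Let N = A − (-5)·I. Computing rank(N^1) = 2, rank(N^2) = 0; the number of blocks of size ≥ j is rank(N^{j−1}) − rank(N^j), giving [2, 2]. So we have 2 block(s) of size 2 → block sizes [2, 2]

Assembling the blocks gives a Jordan form
J =
  [-5,  1,  0,  0]
  [ 0, -5,  0,  0]
  [ 0,  0, -5,  1]
  [ 0,  0,  0, -5]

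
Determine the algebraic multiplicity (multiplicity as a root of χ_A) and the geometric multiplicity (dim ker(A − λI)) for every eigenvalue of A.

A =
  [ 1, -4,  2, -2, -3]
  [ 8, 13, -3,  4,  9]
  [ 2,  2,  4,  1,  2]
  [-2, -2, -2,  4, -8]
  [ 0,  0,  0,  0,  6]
λ = 5: alg = 2, geom = 2; λ = 6: alg = 3, geom = 2

Step 1 — factor the characteristic polynomial to read off the algebraic multiplicities:
  χ_A(x) = (x - 6)^3*(x - 5)^2

Step 2 — compute geometric multiplicities via the rank-nullity identity g(λ) = n − rank(A − λI):
  rank(A − (5)·I) = 3, so dim ker(A − (5)·I) = n − 3 = 2
  rank(A − (6)·I) = 3, so dim ker(A − (6)·I) = n − 3 = 2

Summary:
  λ = 5: algebraic multiplicity = 2, geometric multiplicity = 2
  λ = 6: algebraic multiplicity = 3, geometric multiplicity = 2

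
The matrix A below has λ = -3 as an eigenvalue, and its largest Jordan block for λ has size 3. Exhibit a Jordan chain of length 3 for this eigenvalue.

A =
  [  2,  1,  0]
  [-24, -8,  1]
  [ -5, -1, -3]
A Jordan chain for λ = -3 of length 3:
v_1 = (1, -5, -1)ᵀ
v_2 = (5, -24, -5)ᵀ
v_3 = (1, 0, 0)ᵀ

Let N = A − (-3)·I. We want v_3 with N^3 v_3 = 0 but N^2 v_3 ≠ 0; then v_{j-1} := N · v_j for j = 3, …, 2.

Pick v_3 = (1, 0, 0)ᵀ.
Then v_2 = N · v_3 = (5, -24, -5)ᵀ.
Then v_1 = N · v_2 = (1, -5, -1)ᵀ.

Sanity check: (A − (-3)·I) v_1 = (0, 0, 0)ᵀ = 0. ✓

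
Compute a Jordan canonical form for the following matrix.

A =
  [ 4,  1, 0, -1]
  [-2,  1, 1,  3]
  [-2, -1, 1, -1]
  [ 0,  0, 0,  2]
J_3(2) ⊕ J_1(2)

The characteristic polynomial is
  det(x·I − A) = x^4 - 8*x^3 + 24*x^2 - 32*x + 16 = (x - 2)^4

Eigenvalues and multiplicities (the geometric multiplicity of λ is n − rank(A − λI), which equals the number of Jordan blocks for λ):
  λ = 2: algebraic multiplicity = 4, geometric multiplicity = 2

Determining the block sizes for each eigenvalue:
  λ = 2: with am = 4 and gm = 2, the partition is not yet determined (e.g. several partitions of 4 into 2 parts exist). Let N = A − (2)·I. Computing rank(N^1) = 2, rank(N^2) = 1, rank(N^3) = 0; the number of blocks of size ≥ j is rank(N^{j−1}) − rank(N^j), giving [2, 1, 1]. So we have 1 block(s) of size 3, 1 block(s) of size 1 → block sizes [3, 1]

Assembling the blocks gives a Jordan form
J =
  [2, 1, 0, 0]
  [0, 2, 1, 0]
  [0, 0, 2, 0]
  [0, 0, 0, 2]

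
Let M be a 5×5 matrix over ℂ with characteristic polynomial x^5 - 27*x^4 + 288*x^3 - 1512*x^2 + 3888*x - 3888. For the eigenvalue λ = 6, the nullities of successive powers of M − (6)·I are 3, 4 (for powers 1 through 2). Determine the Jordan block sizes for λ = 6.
Block sizes for λ = 6: [2, 1, 1]

From the dimensions of kernels of powers, the number of Jordan blocks of size at least j is d_j − d_{j−1} where d_j = dim ker(N^j) (with d_0 = 0). Computing the differences gives [3, 1].
The number of blocks of size exactly k is (#blocks of size ≥ k) − (#blocks of size ≥ k + 1), so the partition is: 2 block(s) of size 1, 1 block(s) of size 2.
In nonincreasing order the block sizes are [2, 1, 1].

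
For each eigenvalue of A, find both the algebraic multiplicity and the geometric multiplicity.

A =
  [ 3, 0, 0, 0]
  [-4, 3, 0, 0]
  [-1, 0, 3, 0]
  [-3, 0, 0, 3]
λ = 3: alg = 4, geom = 3

Step 1 — factor the characteristic polynomial to read off the algebraic multiplicities:
  χ_A(x) = (x - 3)^4

Step 2 — compute geometric multiplicities via the rank-nullity identity g(λ) = n − rank(A − λI):
  rank(A − (3)·I) = 1, so dim ker(A − (3)·I) = n − 1 = 3

Summary:
  λ = 3: algebraic multiplicity = 4, geometric multiplicity = 3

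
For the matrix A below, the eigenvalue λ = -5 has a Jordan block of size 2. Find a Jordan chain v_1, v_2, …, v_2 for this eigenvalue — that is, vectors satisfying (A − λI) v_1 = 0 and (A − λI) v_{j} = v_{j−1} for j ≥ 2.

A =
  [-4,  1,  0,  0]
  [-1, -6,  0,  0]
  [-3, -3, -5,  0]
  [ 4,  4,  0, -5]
A Jordan chain for λ = -5 of length 2:
v_1 = (1, -1, -3, 4)ᵀ
v_2 = (1, 0, 0, 0)ᵀ

Let N = A − (-5)·I. We want v_2 with N^2 v_2 = 0 but N^1 v_2 ≠ 0; then v_{j-1} := N · v_j for j = 2, …, 2.

Pick v_2 = (1, 0, 0, 0)ᵀ.
Then v_1 = N · v_2 = (1, -1, -3, 4)ᵀ.

Sanity check: (A − (-5)·I) v_1 = (0, 0, 0, 0)ᵀ = 0. ✓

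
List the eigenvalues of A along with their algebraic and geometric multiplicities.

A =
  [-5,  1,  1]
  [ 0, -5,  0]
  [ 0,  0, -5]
λ = -5: alg = 3, geom = 2

Step 1 — factor the characteristic polynomial to read off the algebraic multiplicities:
  χ_A(x) = (x + 5)^3

Step 2 — compute geometric multiplicities via the rank-nullity identity g(λ) = n − rank(A − λI):
  rank(A − (-5)·I) = 1, so dim ker(A − (-5)·I) = n − 1 = 2

Summary:
  λ = -5: algebraic multiplicity = 3, geometric multiplicity = 2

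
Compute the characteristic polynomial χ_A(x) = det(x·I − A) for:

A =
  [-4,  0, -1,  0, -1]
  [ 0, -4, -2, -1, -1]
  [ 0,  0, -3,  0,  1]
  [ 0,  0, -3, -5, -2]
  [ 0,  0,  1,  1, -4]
x^5 + 20*x^4 + 160*x^3 + 640*x^2 + 1280*x + 1024

Expanding det(x·I − A) (e.g. by cofactor expansion or by noting that A is similar to its Jordan form J, which has the same characteristic polynomial as A) gives
  χ_A(x) = x^5 + 20*x^4 + 160*x^3 + 640*x^2 + 1280*x + 1024
which factors as (x + 4)^5. The eigenvalues (with algebraic multiplicities) are λ = -4 with multiplicity 5.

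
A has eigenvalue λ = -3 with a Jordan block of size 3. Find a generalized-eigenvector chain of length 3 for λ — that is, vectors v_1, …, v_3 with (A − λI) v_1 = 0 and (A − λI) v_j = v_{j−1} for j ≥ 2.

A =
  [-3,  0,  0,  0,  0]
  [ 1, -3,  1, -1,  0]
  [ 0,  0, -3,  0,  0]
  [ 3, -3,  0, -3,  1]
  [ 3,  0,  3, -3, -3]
A Jordan chain for λ = -3 of length 3:
v_1 = (0, -3, 0, 0, -9)ᵀ
v_2 = (0, 1, 0, 3, 3)ᵀ
v_3 = (1, 0, 0, 0, 0)ᵀ

Let N = A − (-3)·I. We want v_3 with N^3 v_3 = 0 but N^2 v_3 ≠ 0; then v_{j-1} := N · v_j for j = 3, …, 2.

Pick v_3 = (1, 0, 0, 0, 0)ᵀ.
Then v_2 = N · v_3 = (0, 1, 0, 3, 3)ᵀ.
Then v_1 = N · v_2 = (0, -3, 0, 0, -9)ᵀ.

Sanity check: (A − (-3)·I) v_1 = (0, 0, 0, 0, 0)ᵀ = 0. ✓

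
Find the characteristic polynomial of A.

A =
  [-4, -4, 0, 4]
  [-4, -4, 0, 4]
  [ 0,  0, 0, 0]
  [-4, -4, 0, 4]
x^4 + 4*x^3

Expanding det(x·I − A) (e.g. by cofactor expansion or by noting that A is similar to its Jordan form J, which has the same characteristic polynomial as A) gives
  χ_A(x) = x^4 + 4*x^3
which factors as x^3*(x + 4). The eigenvalues (with algebraic multiplicities) are λ = -4 with multiplicity 1, λ = 0 with multiplicity 3.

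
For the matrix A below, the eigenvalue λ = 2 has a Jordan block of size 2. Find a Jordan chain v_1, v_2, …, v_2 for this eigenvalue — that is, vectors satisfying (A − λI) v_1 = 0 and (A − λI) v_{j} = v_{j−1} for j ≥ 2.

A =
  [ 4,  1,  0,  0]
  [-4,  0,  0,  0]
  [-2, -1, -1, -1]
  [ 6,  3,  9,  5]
A Jordan chain for λ = 2 of length 2:
v_1 = (2, -4, -2, 6)ᵀ
v_2 = (1, 0, 0, 0)ᵀ

Let N = A − (2)·I. We want v_2 with N^2 v_2 = 0 but N^1 v_2 ≠ 0; then v_{j-1} := N · v_j for j = 2, …, 2.

Pick v_2 = (1, 0, 0, 0)ᵀ.
Then v_1 = N · v_2 = (2, -4, -2, 6)ᵀ.

Sanity check: (A − (2)·I) v_1 = (0, 0, 0, 0)ᵀ = 0. ✓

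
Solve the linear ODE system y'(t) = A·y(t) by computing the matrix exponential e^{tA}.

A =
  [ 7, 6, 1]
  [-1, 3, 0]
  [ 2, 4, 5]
e^{tA} =
  [2*t*exp(5*t) + exp(5*t), 2*t^2*exp(5*t) + 6*t*exp(5*t), t^2*exp(5*t) + t*exp(5*t)]
  [-t*exp(5*t), -t^2*exp(5*t) - 2*t*exp(5*t) + exp(5*t), -t^2*exp(5*t)/2]
  [2*t*exp(5*t), 2*t^2*exp(5*t) + 4*t*exp(5*t), t^2*exp(5*t) + exp(5*t)]

Strategy: write A = P · J · P⁻¹ where J is a Jordan canonical form, so e^{tA} = P · e^{tJ} · P⁻¹, and e^{tJ} can be computed block-by-block.

A has Jordan form
J =
  [5, 1, 0]
  [0, 5, 1]
  [0, 0, 5]
(up to reordering of blocks).

Per-block formulas:
  For a 3×3 Jordan block J_3(5): exp(t · J_3(5)) = e^(5t)·(I + t·N + (t^2/2)·N^2), where N is the 3×3 nilpotent shift.

After assembling e^{tJ} and conjugating by P, we get:

e^{tA} =
  [2*t*exp(5*t) + exp(5*t), 2*t^2*exp(5*t) + 6*t*exp(5*t), t^2*exp(5*t) + t*exp(5*t)]
  [-t*exp(5*t), -t^2*exp(5*t) - 2*t*exp(5*t) + exp(5*t), -t^2*exp(5*t)/2]
  [2*t*exp(5*t), 2*t^2*exp(5*t) + 4*t*exp(5*t), t^2*exp(5*t) + exp(5*t)]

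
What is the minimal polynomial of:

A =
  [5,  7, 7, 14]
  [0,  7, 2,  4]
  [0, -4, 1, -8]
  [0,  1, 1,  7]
x^2 - 10*x + 25

The characteristic polynomial is χ_A(x) = (x - 5)^4, so the eigenvalues are known. The minimal polynomial is
  m_A(x) = Π_λ (x − λ)^{k_λ}
where k_λ is the size of the *largest* Jordan block for λ (equivalently, the smallest k with (A − λI)^k v = 0 for every generalised eigenvector v of λ).

  λ = 5: largest Jordan block has size 2, contributing (x − 5)^2

So m_A(x) = (x - 5)^2 = x^2 - 10*x + 25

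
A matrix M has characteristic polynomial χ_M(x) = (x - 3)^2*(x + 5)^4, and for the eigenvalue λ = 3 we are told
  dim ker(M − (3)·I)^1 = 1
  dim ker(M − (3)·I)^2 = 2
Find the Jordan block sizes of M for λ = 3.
Block sizes for λ = 3: [2]

From the dimensions of kernels of powers, the number of Jordan blocks of size at least j is d_j − d_{j−1} where d_j = dim ker(N^j) (with d_0 = 0). Computing the differences gives [1, 1].
The number of blocks of size exactly k is (#blocks of size ≥ k) − (#blocks of size ≥ k + 1), so the partition is: 1 block(s) of size 2.
In nonincreasing order the block sizes are [2].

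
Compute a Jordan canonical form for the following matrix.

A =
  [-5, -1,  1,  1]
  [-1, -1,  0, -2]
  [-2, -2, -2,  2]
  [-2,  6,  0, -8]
J_3(-4) ⊕ J_1(-4)

The characteristic polynomial is
  det(x·I − A) = x^4 + 16*x^3 + 96*x^2 + 256*x + 256 = (x + 4)^4

Eigenvalues and multiplicities (the geometric multiplicity of λ is n − rank(A − λI), which equals the number of Jordan blocks for λ):
  λ = -4: algebraic multiplicity = 4, geometric multiplicity = 2

Determining the block sizes for each eigenvalue:
  λ = -4: with am = 4 and gm = 2, the partition is not yet determined (e.g. several partitions of 4 into 2 parts exist). Let N = A − (-4)·I. Computing rank(N^1) = 2, rank(N^2) = 1, rank(N^3) = 0; the number of blocks of size ≥ j is rank(N^{j−1}) − rank(N^j), giving [2, 1, 1]. So we have 1 block(s) of size 3, 1 block(s) of size 1 → block sizes [3, 1]

Assembling the blocks gives a Jordan form
J =
  [-4,  1,  0,  0]
  [ 0, -4,  1,  0]
  [ 0,  0, -4,  0]
  [ 0,  0,  0, -4]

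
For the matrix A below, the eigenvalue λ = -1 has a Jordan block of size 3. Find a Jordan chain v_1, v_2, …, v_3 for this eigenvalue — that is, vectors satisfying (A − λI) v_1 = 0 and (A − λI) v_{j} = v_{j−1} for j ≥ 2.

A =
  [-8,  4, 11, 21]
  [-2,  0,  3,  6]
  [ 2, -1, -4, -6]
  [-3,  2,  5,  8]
A Jordan chain for λ = -1 of length 3:
v_1 = (7, 2, -2, 3)ᵀ
v_2 = (4, 1, -1, 2)ᵀ
v_3 = (0, 1, 0, 0)ᵀ

Let N = A − (-1)·I. We want v_3 with N^3 v_3 = 0 but N^2 v_3 ≠ 0; then v_{j-1} := N · v_j for j = 3, …, 2.

Pick v_3 = (0, 1, 0, 0)ᵀ.
Then v_2 = N · v_3 = (4, 1, -1, 2)ᵀ.
Then v_1 = N · v_2 = (7, 2, -2, 3)ᵀ.

Sanity check: (A − (-1)·I) v_1 = (0, 0, 0, 0)ᵀ = 0. ✓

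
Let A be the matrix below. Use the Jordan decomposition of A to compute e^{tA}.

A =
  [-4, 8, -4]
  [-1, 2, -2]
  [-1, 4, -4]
e^{tA} =
  [-2*t*exp(-2*t) + exp(-2*t), 8*t*exp(-2*t), -4*t*exp(-2*t)]
  [-t*exp(-2*t), 4*t*exp(-2*t) + exp(-2*t), -2*t*exp(-2*t)]
  [-t*exp(-2*t), 4*t*exp(-2*t), -2*t*exp(-2*t) + exp(-2*t)]

Strategy: write A = P · J · P⁻¹ where J is a Jordan canonical form, so e^{tA} = P · e^{tJ} · P⁻¹, and e^{tJ} can be computed block-by-block.

A has Jordan form
J =
  [-2,  1,  0]
  [ 0, -2,  0]
  [ 0,  0, -2]
(up to reordering of blocks).

Per-block formulas:
  For a 2×2 Jordan block J_2(-2): exp(t · J_2(-2)) = e^(-2t)·(I + t·N), where N is the 2×2 nilpotent shift.
  For a 1×1 block at λ = -2: exp(t · [-2]) = [e^(-2t)].

After assembling e^{tJ} and conjugating by P, we get:

e^{tA} =
  [-2*t*exp(-2*t) + exp(-2*t), 8*t*exp(-2*t), -4*t*exp(-2*t)]
  [-t*exp(-2*t), 4*t*exp(-2*t) + exp(-2*t), -2*t*exp(-2*t)]
  [-t*exp(-2*t), 4*t*exp(-2*t), -2*t*exp(-2*t) + exp(-2*t)]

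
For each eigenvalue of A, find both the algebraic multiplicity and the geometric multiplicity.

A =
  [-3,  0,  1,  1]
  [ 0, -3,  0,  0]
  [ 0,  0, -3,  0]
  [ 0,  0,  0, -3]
λ = -3: alg = 4, geom = 3

Step 1 — factor the characteristic polynomial to read off the algebraic multiplicities:
  χ_A(x) = (x + 3)^4

Step 2 — compute geometric multiplicities via the rank-nullity identity g(λ) = n − rank(A − λI):
  rank(A − (-3)·I) = 1, so dim ker(A − (-3)·I) = n − 1 = 3

Summary:
  λ = -3: algebraic multiplicity = 4, geometric multiplicity = 3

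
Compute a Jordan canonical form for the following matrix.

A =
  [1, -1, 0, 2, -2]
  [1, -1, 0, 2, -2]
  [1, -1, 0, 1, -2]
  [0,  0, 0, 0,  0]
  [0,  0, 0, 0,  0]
J_2(0) ⊕ J_2(0) ⊕ J_1(0)

The characteristic polynomial is
  det(x·I − A) = x^5

Eigenvalues and multiplicities (the geometric multiplicity of λ is n − rank(A − λI), which equals the number of Jordan blocks for λ):
  λ = 0: algebraic multiplicity = 5, geometric multiplicity = 3

Determining the block sizes for each eigenvalue:
  λ = 0: with am = 5 and gm = 3, the partition is not yet determined (e.g. several partitions of 5 into 3 parts exist). Let N = A − (0)·I. Computing rank(N^1) = 2, rank(N^2) = 0; the number of blocks of size ≥ j is rank(N^{j−1}) − rank(N^j), giving [3, 2]. So we have 2 block(s) of size 2, 1 block(s) of size 1 → block sizes [2, 2, 1]

Assembling the blocks gives a Jordan form
J =
  [0, 1, 0, 0, 0]
  [0, 0, 0, 0, 0]
  [0, 0, 0, 1, 0]
  [0, 0, 0, 0, 0]
  [0, 0, 0, 0, 0]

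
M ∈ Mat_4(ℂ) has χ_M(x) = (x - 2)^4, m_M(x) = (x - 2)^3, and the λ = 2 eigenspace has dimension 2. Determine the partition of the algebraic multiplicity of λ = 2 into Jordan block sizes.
Block sizes for λ = 2: [3, 1]

Step 1 — from the characteristic polynomial, algebraic multiplicity of λ = 2 is 4. From dim ker(M − (2)·I) = 2, there are exactly 2 Jordan blocks for λ = 2.
Step 2 — from the minimal polynomial, the factor (x − 2)^3 tells us the largest block for λ = 2 has size 3.
Step 3 — with total size 4, 2 blocks, and largest block 3, the block sizes (in nonincreasing order) are [3, 1].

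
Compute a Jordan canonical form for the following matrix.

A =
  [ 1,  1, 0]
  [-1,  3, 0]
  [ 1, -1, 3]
J_2(2) ⊕ J_1(3)

The characteristic polynomial is
  det(x·I − A) = x^3 - 7*x^2 + 16*x - 12 = (x - 3)*(x - 2)^2

Eigenvalues and multiplicities (the geometric multiplicity of λ is n − rank(A − λI), which equals the number of Jordan blocks for λ):
  λ = 2: algebraic multiplicity = 2, geometric multiplicity = 1
  λ = 3: algebraic multiplicity = 1, geometric multiplicity = 1

Determining the block sizes for each eigenvalue:
  λ = 2: one block (gm = 1), so the single block has size am = 2 → block sizes [2]
  λ = 3: one block (gm = 1), so the single block has size am = 1 → block sizes [1]

Assembling the blocks gives a Jordan form
J =
  [2, 1, 0]
  [0, 2, 0]
  [0, 0, 3]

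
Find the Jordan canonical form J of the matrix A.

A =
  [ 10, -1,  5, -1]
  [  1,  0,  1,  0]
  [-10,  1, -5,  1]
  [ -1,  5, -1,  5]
J_2(0) ⊕ J_2(5)

The characteristic polynomial is
  det(x·I − A) = x^4 - 10*x^3 + 25*x^2 = x^2*(x - 5)^2

Eigenvalues and multiplicities (the geometric multiplicity of λ is n − rank(A − λI), which equals the number of Jordan blocks for λ):
  λ = 0: algebraic multiplicity = 2, geometric multiplicity = 1
  λ = 5: algebraic multiplicity = 2, geometric multiplicity = 1

Determining the block sizes for each eigenvalue:
  λ = 0: one block (gm = 1), so the single block has size am = 2 → block sizes [2]
  λ = 5: one block (gm = 1), so the single block has size am = 2 → block sizes [2]

Assembling the blocks gives a Jordan form
J =
  [0, 1, 0, 0]
  [0, 0, 0, 0]
  [0, 0, 5, 1]
  [0, 0, 0, 5]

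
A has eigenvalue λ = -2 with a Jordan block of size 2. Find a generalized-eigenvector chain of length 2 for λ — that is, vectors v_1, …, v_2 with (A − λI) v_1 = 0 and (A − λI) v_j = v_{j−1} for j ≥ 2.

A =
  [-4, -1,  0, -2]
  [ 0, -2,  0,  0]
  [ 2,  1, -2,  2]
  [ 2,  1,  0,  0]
A Jordan chain for λ = -2 of length 2:
v_1 = (-2, 0, 2, 2)ᵀ
v_2 = (1, 0, 0, 0)ᵀ

Let N = A − (-2)·I. We want v_2 with N^2 v_2 = 0 but N^1 v_2 ≠ 0; then v_{j-1} := N · v_j for j = 2, …, 2.

Pick v_2 = (1, 0, 0, 0)ᵀ.
Then v_1 = N · v_2 = (-2, 0, 2, 2)ᵀ.

Sanity check: (A − (-2)·I) v_1 = (0, 0, 0, 0)ᵀ = 0. ✓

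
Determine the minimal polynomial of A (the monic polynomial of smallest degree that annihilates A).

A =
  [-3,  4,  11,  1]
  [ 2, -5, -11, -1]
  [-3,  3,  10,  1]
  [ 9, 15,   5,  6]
x^4 - 8*x^3 + 6*x^2 + 40*x + 25

The characteristic polynomial is χ_A(x) = (x - 5)^2*(x + 1)^2, so the eigenvalues are known. The minimal polynomial is
  m_A(x) = Π_λ (x − λ)^{k_λ}
where k_λ is the size of the *largest* Jordan block for λ (equivalently, the smallest k with (A − λI)^k v = 0 for every generalised eigenvector v of λ).

  λ = -1: largest Jordan block has size 2, contributing (x + 1)^2
  λ = 5: largest Jordan block has size 2, contributing (x − 5)^2

So m_A(x) = (x - 5)^2*(x + 1)^2 = x^4 - 8*x^3 + 6*x^2 + 40*x + 25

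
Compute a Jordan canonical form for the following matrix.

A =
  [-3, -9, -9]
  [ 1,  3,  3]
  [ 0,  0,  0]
J_2(0) ⊕ J_1(0)

The characteristic polynomial is
  det(x·I − A) = x^3

Eigenvalues and multiplicities (the geometric multiplicity of λ is n − rank(A − λI), which equals the number of Jordan blocks for λ):
  λ = 0: algebraic multiplicity = 3, geometric multiplicity = 2

Determining the block sizes for each eigenvalue:
  λ = 0: 2 blocks summing to 3 forces exactly one block of size 2 and the rest size 1 → block sizes [2, 1]

Assembling the blocks gives a Jordan form
J =
  [0, 1, 0]
  [0, 0, 0]
  [0, 0, 0]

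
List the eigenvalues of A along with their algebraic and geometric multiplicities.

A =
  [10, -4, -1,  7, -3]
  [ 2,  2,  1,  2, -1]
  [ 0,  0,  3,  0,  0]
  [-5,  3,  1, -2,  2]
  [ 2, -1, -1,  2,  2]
λ = 3: alg = 5, geom = 2

Step 1 — factor the characteristic polynomial to read off the algebraic multiplicities:
  χ_A(x) = (x - 3)^5

Step 2 — compute geometric multiplicities via the rank-nullity identity g(λ) = n − rank(A − λI):
  rank(A − (3)·I) = 3, so dim ker(A − (3)·I) = n − 3 = 2

Summary:
  λ = 3: algebraic multiplicity = 5, geometric multiplicity = 2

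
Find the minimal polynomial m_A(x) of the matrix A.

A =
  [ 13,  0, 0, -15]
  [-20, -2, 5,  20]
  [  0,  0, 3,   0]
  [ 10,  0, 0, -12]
x^2 - x - 6

The characteristic polynomial is χ_A(x) = (x - 3)^2*(x + 2)^2, so the eigenvalues are known. The minimal polynomial is
  m_A(x) = Π_λ (x − λ)^{k_λ}
where k_λ is the size of the *largest* Jordan block for λ (equivalently, the smallest k with (A − λI)^k v = 0 for every generalised eigenvector v of λ).

  λ = -2: largest Jordan block has size 1, contributing (x + 2)
  λ = 3: largest Jordan block has size 1, contributing (x − 3)

So m_A(x) = (x - 3)*(x + 2) = x^2 - x - 6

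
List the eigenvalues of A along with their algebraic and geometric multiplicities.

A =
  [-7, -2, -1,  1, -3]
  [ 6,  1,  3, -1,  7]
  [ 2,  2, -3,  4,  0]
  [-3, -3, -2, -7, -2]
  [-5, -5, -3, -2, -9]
λ = -5: alg = 5, geom = 2

Step 1 — factor the characteristic polynomial to read off the algebraic multiplicities:
  χ_A(x) = (x + 5)^5

Step 2 — compute geometric multiplicities via the rank-nullity identity g(λ) = n − rank(A − λI):
  rank(A − (-5)·I) = 3, so dim ker(A − (-5)·I) = n − 3 = 2

Summary:
  λ = -5: algebraic multiplicity = 5, geometric multiplicity = 2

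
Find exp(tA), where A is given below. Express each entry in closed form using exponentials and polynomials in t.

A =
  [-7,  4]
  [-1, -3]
e^{tA} =
  [-2*t*exp(-5*t) + exp(-5*t), 4*t*exp(-5*t)]
  [-t*exp(-5*t), 2*t*exp(-5*t) + exp(-5*t)]

Strategy: write A = P · J · P⁻¹ where J is a Jordan canonical form, so e^{tA} = P · e^{tJ} · P⁻¹, and e^{tJ} can be computed block-by-block.

A has Jordan form
J =
  [-5,  1]
  [ 0, -5]
(up to reordering of blocks).

Per-block formulas:
  For a 2×2 Jordan block J_2(-5): exp(t · J_2(-5)) = e^(-5t)·(I + t·N), where N is the 2×2 nilpotent shift.

After assembling e^{tJ} and conjugating by P, we get:

e^{tA} =
  [-2*t*exp(-5*t) + exp(-5*t), 4*t*exp(-5*t)]
  [-t*exp(-5*t), 2*t*exp(-5*t) + exp(-5*t)]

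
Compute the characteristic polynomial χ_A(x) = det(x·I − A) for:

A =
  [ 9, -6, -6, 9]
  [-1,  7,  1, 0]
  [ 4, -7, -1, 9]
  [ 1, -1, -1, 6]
x^4 - 21*x^3 + 162*x^2 - 540*x + 648

Expanding det(x·I − A) (e.g. by cofactor expansion or by noting that A is similar to its Jordan form J, which has the same characteristic polynomial as A) gives
  χ_A(x) = x^4 - 21*x^3 + 162*x^2 - 540*x + 648
which factors as (x - 6)^3*(x - 3). The eigenvalues (with algebraic multiplicities) are λ = 3 with multiplicity 1, λ = 6 with multiplicity 3.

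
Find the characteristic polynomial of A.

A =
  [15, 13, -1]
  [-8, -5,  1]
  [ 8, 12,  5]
x^3 - 15*x^2 + 75*x - 125

Expanding det(x·I − A) (e.g. by cofactor expansion or by noting that A is similar to its Jordan form J, which has the same characteristic polynomial as A) gives
  χ_A(x) = x^3 - 15*x^2 + 75*x - 125
which factors as (x - 5)^3. The eigenvalues (with algebraic multiplicities) are λ = 5 with multiplicity 3.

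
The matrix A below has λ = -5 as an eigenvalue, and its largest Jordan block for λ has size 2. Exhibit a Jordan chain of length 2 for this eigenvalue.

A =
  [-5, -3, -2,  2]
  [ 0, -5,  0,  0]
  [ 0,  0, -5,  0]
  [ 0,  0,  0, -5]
A Jordan chain for λ = -5 of length 2:
v_1 = (-3, 0, 0, 0)ᵀ
v_2 = (0, 1, 0, 0)ᵀ

Let N = A − (-5)·I. We want v_2 with N^2 v_2 = 0 but N^1 v_2 ≠ 0; then v_{j-1} := N · v_j for j = 2, …, 2.

Pick v_2 = (0, 1, 0, 0)ᵀ.
Then v_1 = N · v_2 = (-3, 0, 0, 0)ᵀ.

Sanity check: (A − (-5)·I) v_1 = (0, 0, 0, 0)ᵀ = 0. ✓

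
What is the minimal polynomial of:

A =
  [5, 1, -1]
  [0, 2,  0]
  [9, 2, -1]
x^3 - 6*x^2 + 12*x - 8

The characteristic polynomial is χ_A(x) = (x - 2)^3, so the eigenvalues are known. The minimal polynomial is
  m_A(x) = Π_λ (x − λ)^{k_λ}
where k_λ is the size of the *largest* Jordan block for λ (equivalently, the smallest k with (A − λI)^k v = 0 for every generalised eigenvector v of λ).

  λ = 2: largest Jordan block has size 3, contributing (x − 2)^3

So m_A(x) = (x - 2)^3 = x^3 - 6*x^2 + 12*x - 8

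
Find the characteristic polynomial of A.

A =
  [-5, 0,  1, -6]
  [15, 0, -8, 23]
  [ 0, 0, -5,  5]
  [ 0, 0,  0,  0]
x^4 + 10*x^3 + 25*x^2

Expanding det(x·I − A) (e.g. by cofactor expansion or by noting that A is similar to its Jordan form J, which has the same characteristic polynomial as A) gives
  χ_A(x) = x^4 + 10*x^3 + 25*x^2
which factors as x^2*(x + 5)^2. The eigenvalues (with algebraic multiplicities) are λ = -5 with multiplicity 2, λ = 0 with multiplicity 2.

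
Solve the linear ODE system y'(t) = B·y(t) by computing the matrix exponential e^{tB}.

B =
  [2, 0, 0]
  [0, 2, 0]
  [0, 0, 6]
e^{tB} =
  [exp(2*t), 0, 0]
  [0, exp(2*t), 0]
  [0, 0, exp(6*t)]

Strategy: write B = P · J · P⁻¹ where J is a Jordan canonical form, so e^{tB} = P · e^{tJ} · P⁻¹, and e^{tJ} can be computed block-by-block.

B has Jordan form
J =
  [2, 0, 0]
  [0, 2, 0]
  [0, 0, 6]
(up to reordering of blocks).

Per-block formulas:
  For a 1×1 block at λ = 6: exp(t · [6]) = [e^(6t)].
  For a 1×1 block at λ = 2: exp(t · [2]) = [e^(2t)].

After assembling e^{tJ} and conjugating by P, we get:

e^{tB} =
  [exp(2*t), 0, 0]
  [0, exp(2*t), 0]
  [0, 0, exp(6*t)]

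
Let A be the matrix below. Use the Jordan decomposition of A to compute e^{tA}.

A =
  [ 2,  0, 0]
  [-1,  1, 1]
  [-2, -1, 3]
e^{tA} =
  [exp(2*t), 0, 0]
  [-t^2*exp(2*t)/2 - t*exp(2*t), -t*exp(2*t) + exp(2*t), t*exp(2*t)]
  [-t^2*exp(2*t)/2 - 2*t*exp(2*t), -t*exp(2*t), t*exp(2*t) + exp(2*t)]

Strategy: write A = P · J · P⁻¹ where J is a Jordan canonical form, so e^{tA} = P · e^{tJ} · P⁻¹, and e^{tJ} can be computed block-by-block.

A has Jordan form
J =
  [2, 1, 0]
  [0, 2, 1]
  [0, 0, 2]
(up to reordering of blocks).

Per-block formulas:
  For a 3×3 Jordan block J_3(2): exp(t · J_3(2)) = e^(2t)·(I + t·N + (t^2/2)·N^2), where N is the 3×3 nilpotent shift.

After assembling e^{tJ} and conjugating by P, we get:

e^{tA} =
  [exp(2*t), 0, 0]
  [-t^2*exp(2*t)/2 - t*exp(2*t), -t*exp(2*t) + exp(2*t), t*exp(2*t)]
  [-t^2*exp(2*t)/2 - 2*t*exp(2*t), -t*exp(2*t), t*exp(2*t) + exp(2*t)]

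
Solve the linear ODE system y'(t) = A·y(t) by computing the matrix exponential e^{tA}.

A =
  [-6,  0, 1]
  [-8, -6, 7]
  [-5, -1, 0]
e^{tA} =
  [-t^2*exp(-4*t)/2 - 2*t*exp(-4*t) + exp(-4*t), -t^2*exp(-4*t)/2, t^2*exp(-4*t) + t*exp(-4*t)]
  [-3*t^2*exp(-4*t)/2 - 8*t*exp(-4*t), -3*t^2*exp(-4*t)/2 - 2*t*exp(-4*t) + exp(-4*t), 3*t^2*exp(-4*t) + 7*t*exp(-4*t)]
  [-t^2*exp(-4*t) - 5*t*exp(-4*t), -t^2*exp(-4*t) - t*exp(-4*t), 2*t^2*exp(-4*t) + 4*t*exp(-4*t) + exp(-4*t)]

Strategy: write A = P · J · P⁻¹ where J is a Jordan canonical form, so e^{tA} = P · e^{tJ} · P⁻¹, and e^{tJ} can be computed block-by-block.

A has Jordan form
J =
  [-4,  1,  0]
  [ 0, -4,  1]
  [ 0,  0, -4]
(up to reordering of blocks).

Per-block formulas:
  For a 3×3 Jordan block J_3(-4): exp(t · J_3(-4)) = e^(-4t)·(I + t·N + (t^2/2)·N^2), where N is the 3×3 nilpotent shift.

After assembling e^{tJ} and conjugating by P, we get:

e^{tA} =
  [-t^2*exp(-4*t)/2 - 2*t*exp(-4*t) + exp(-4*t), -t^2*exp(-4*t)/2, t^2*exp(-4*t) + t*exp(-4*t)]
  [-3*t^2*exp(-4*t)/2 - 8*t*exp(-4*t), -3*t^2*exp(-4*t)/2 - 2*t*exp(-4*t) + exp(-4*t), 3*t^2*exp(-4*t) + 7*t*exp(-4*t)]
  [-t^2*exp(-4*t) - 5*t*exp(-4*t), -t^2*exp(-4*t) - t*exp(-4*t), 2*t^2*exp(-4*t) + 4*t*exp(-4*t) + exp(-4*t)]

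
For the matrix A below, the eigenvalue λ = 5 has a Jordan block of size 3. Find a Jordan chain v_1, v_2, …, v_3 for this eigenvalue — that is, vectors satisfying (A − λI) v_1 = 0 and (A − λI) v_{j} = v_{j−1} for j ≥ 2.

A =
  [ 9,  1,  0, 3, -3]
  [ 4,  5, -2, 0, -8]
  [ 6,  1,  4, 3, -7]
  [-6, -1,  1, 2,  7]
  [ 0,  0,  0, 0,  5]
A Jordan chain for λ = 5 of length 3:
v_1 = (2, 4, 4, -4, 0)ᵀ
v_2 = (4, 4, 6, -6, 0)ᵀ
v_3 = (1, 0, 0, 0, 0)ᵀ

Let N = A − (5)·I. We want v_3 with N^3 v_3 = 0 but N^2 v_3 ≠ 0; then v_{j-1} := N · v_j for j = 3, …, 2.

Pick v_3 = (1, 0, 0, 0, 0)ᵀ.
Then v_2 = N · v_3 = (4, 4, 6, -6, 0)ᵀ.
Then v_1 = N · v_2 = (2, 4, 4, -4, 0)ᵀ.

Sanity check: (A − (5)·I) v_1 = (0, 0, 0, 0, 0)ᵀ = 0. ✓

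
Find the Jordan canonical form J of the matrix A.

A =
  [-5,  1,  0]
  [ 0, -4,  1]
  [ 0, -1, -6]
J_3(-5)

The characteristic polynomial is
  det(x·I − A) = x^3 + 15*x^2 + 75*x + 125 = (x + 5)^3

Eigenvalues and multiplicities (the geometric multiplicity of λ is n − rank(A − λI), which equals the number of Jordan blocks for λ):
  λ = -5: algebraic multiplicity = 3, geometric multiplicity = 1

Determining the block sizes for each eigenvalue:
  λ = -5: one block (gm = 1), so the single block has size am = 3 → block sizes [3]

Assembling the blocks gives a Jordan form
J =
  [-5,  1,  0]
  [ 0, -5,  1]
  [ 0,  0, -5]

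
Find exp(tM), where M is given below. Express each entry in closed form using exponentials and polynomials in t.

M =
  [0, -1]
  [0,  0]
e^{tM} =
  [1, -t]
  [0, 1]

Strategy: write M = P · J · P⁻¹ where J is a Jordan canonical form, so e^{tM} = P · e^{tJ} · P⁻¹, and e^{tJ} can be computed block-by-block.

M has Jordan form
J =
  [0, 1]
  [0, 0]
(up to reordering of blocks).

Per-block formulas:
  For a 2×2 Jordan block J_2(0): exp(t · J_2(0)) = e^(0t)·(I + t·N), where N is the 2×2 nilpotent shift.

After assembling e^{tJ} and conjugating by P, we get:

e^{tM} =
  [1, -t]
  [0, 1]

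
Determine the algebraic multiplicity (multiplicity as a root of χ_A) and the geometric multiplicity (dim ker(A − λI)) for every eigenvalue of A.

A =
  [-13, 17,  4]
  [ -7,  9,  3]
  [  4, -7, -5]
λ = -3: alg = 3, geom = 1

Step 1 — factor the characteristic polynomial to read off the algebraic multiplicities:
  χ_A(x) = (x + 3)^3

Step 2 — compute geometric multiplicities via the rank-nullity identity g(λ) = n − rank(A − λI):
  rank(A − (-3)·I) = 2, so dim ker(A − (-3)·I) = n − 2 = 1

Summary:
  λ = -3: algebraic multiplicity = 3, geometric multiplicity = 1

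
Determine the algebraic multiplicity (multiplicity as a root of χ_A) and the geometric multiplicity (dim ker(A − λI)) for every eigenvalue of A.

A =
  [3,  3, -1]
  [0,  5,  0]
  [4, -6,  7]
λ = 5: alg = 3, geom = 2

Step 1 — factor the characteristic polynomial to read off the algebraic multiplicities:
  χ_A(x) = (x - 5)^3

Step 2 — compute geometric multiplicities via the rank-nullity identity g(λ) = n − rank(A − λI):
  rank(A − (5)·I) = 1, so dim ker(A − (5)·I) = n − 1 = 2

Summary:
  λ = 5: algebraic multiplicity = 3, geometric multiplicity = 2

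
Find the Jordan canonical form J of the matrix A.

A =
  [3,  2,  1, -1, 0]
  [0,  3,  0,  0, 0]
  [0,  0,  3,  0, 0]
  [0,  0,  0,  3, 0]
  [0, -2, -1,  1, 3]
J_2(3) ⊕ J_1(3) ⊕ J_1(3) ⊕ J_1(3)

The characteristic polynomial is
  det(x·I − A) = x^5 - 15*x^4 + 90*x^3 - 270*x^2 + 405*x - 243 = (x - 3)^5

Eigenvalues and multiplicities (the geometric multiplicity of λ is n − rank(A − λI), which equals the number of Jordan blocks for λ):
  λ = 3: algebraic multiplicity = 5, geometric multiplicity = 4

Determining the block sizes for each eigenvalue:
  λ = 3: 4 blocks summing to 5 forces exactly one block of size 2 and the rest size 1 → block sizes [2, 1, 1, 1]

Assembling the blocks gives a Jordan form
J =
  [3, 1, 0, 0, 0]
  [0, 3, 0, 0, 0]
  [0, 0, 3, 0, 0]
  [0, 0, 0, 3, 0]
  [0, 0, 0, 0, 3]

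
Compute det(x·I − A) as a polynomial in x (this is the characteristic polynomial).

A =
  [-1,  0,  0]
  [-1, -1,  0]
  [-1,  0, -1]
x^3 + 3*x^2 + 3*x + 1

Expanding det(x·I − A) (e.g. by cofactor expansion or by noting that A is similar to its Jordan form J, which has the same characteristic polynomial as A) gives
  χ_A(x) = x^3 + 3*x^2 + 3*x + 1
which factors as (x + 1)^3. The eigenvalues (with algebraic multiplicities) are λ = -1 with multiplicity 3.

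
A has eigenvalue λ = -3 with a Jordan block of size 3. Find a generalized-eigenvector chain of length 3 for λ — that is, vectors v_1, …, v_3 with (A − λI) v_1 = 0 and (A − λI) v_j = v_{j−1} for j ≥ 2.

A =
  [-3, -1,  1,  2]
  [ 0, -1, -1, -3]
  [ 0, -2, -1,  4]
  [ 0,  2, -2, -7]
A Jordan chain for λ = -3 of length 3:
v_1 = (-1, 2, -2, 2)ᵀ
v_2 = (1, -1, 2, -2)ᵀ
v_3 = (0, 0, 1, 0)ᵀ

Let N = A − (-3)·I. We want v_3 with N^3 v_3 = 0 but N^2 v_3 ≠ 0; then v_{j-1} := N · v_j for j = 3, …, 2.

Pick v_3 = (0, 0, 1, 0)ᵀ.
Then v_2 = N · v_3 = (1, -1, 2, -2)ᵀ.
Then v_1 = N · v_2 = (-1, 2, -2, 2)ᵀ.

Sanity check: (A − (-3)·I) v_1 = (0, 0, 0, 0)ᵀ = 0. ✓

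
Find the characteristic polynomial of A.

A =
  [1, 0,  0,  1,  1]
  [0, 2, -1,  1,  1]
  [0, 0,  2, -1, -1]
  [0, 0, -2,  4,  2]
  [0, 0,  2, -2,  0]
x^5 - 9*x^4 + 32*x^3 - 56*x^2 + 48*x - 16

Expanding det(x·I − A) (e.g. by cofactor expansion or by noting that A is similar to its Jordan form J, which has the same characteristic polynomial as A) gives
  χ_A(x) = x^5 - 9*x^4 + 32*x^3 - 56*x^2 + 48*x - 16
which factors as (x - 2)^4*(x - 1). The eigenvalues (with algebraic multiplicities) are λ = 1 with multiplicity 1, λ = 2 with multiplicity 4.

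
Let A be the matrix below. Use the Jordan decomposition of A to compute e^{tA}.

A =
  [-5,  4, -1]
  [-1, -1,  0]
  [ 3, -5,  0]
e^{tA} =
  [t^2*exp(-2*t) - 3*t*exp(-2*t) + exp(-2*t), -3*t^2*exp(-2*t)/2 + 4*t*exp(-2*t), t^2*exp(-2*t)/2 - t*exp(-2*t)]
  [t^2*exp(-2*t) - t*exp(-2*t), -3*t^2*exp(-2*t)/2 + t*exp(-2*t) + exp(-2*t), t^2*exp(-2*t)/2]
  [t^2*exp(-2*t) + 3*t*exp(-2*t), -3*t^2*exp(-2*t)/2 - 5*t*exp(-2*t), t^2*exp(-2*t)/2 + 2*t*exp(-2*t) + exp(-2*t)]

Strategy: write A = P · J · P⁻¹ where J is a Jordan canonical form, so e^{tA} = P · e^{tJ} · P⁻¹, and e^{tJ} can be computed block-by-block.

A has Jordan form
J =
  [-2,  1,  0]
  [ 0, -2,  1]
  [ 0,  0, -2]
(up to reordering of blocks).

Per-block formulas:
  For a 3×3 Jordan block J_3(-2): exp(t · J_3(-2)) = e^(-2t)·(I + t·N + (t^2/2)·N^2), where N is the 3×3 nilpotent shift.

After assembling e^{tJ} and conjugating by P, we get:

e^{tA} =
  [t^2*exp(-2*t) - 3*t*exp(-2*t) + exp(-2*t), -3*t^2*exp(-2*t)/2 + 4*t*exp(-2*t), t^2*exp(-2*t)/2 - t*exp(-2*t)]
  [t^2*exp(-2*t) - t*exp(-2*t), -3*t^2*exp(-2*t)/2 + t*exp(-2*t) + exp(-2*t), t^2*exp(-2*t)/2]
  [t^2*exp(-2*t) + 3*t*exp(-2*t), -3*t^2*exp(-2*t)/2 - 5*t*exp(-2*t), t^2*exp(-2*t)/2 + 2*t*exp(-2*t) + exp(-2*t)]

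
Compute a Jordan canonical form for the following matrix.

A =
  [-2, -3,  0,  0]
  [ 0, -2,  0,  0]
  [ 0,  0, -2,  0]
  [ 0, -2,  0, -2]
J_2(-2) ⊕ J_1(-2) ⊕ J_1(-2)

The characteristic polynomial is
  det(x·I − A) = x^4 + 8*x^3 + 24*x^2 + 32*x + 16 = (x + 2)^4

Eigenvalues and multiplicities (the geometric multiplicity of λ is n − rank(A − λI), which equals the number of Jordan blocks for λ):
  λ = -2: algebraic multiplicity = 4, geometric multiplicity = 3

Determining the block sizes for each eigenvalue:
  λ = -2: 3 blocks summing to 4 forces exactly one block of size 2 and the rest size 1 → block sizes [2, 1, 1]

Assembling the blocks gives a Jordan form
J =
  [-2,  1,  0,  0]
  [ 0, -2,  0,  0]
  [ 0,  0, -2,  0]
  [ 0,  0,  0, -2]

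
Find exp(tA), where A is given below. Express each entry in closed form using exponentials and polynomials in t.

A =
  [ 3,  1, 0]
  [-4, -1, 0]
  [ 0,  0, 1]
e^{tA} =
  [2*t*exp(t) + exp(t), t*exp(t), 0]
  [-4*t*exp(t), -2*t*exp(t) + exp(t), 0]
  [0, 0, exp(t)]

Strategy: write A = P · J · P⁻¹ where J is a Jordan canonical form, so e^{tA} = P · e^{tJ} · P⁻¹, and e^{tJ} can be computed block-by-block.

A has Jordan form
J =
  [1, 1, 0]
  [0, 1, 0]
  [0, 0, 1]
(up to reordering of blocks).

Per-block formulas:
  For a 1×1 block at λ = 1: exp(t · [1]) = [e^(1t)].
  For a 2×2 Jordan block J_2(1): exp(t · J_2(1)) = e^(1t)·(I + t·N), where N is the 2×2 nilpotent shift.

After assembling e^{tJ} and conjugating by P, we get:

e^{tA} =
  [2*t*exp(t) + exp(t), t*exp(t), 0]
  [-4*t*exp(t), -2*t*exp(t) + exp(t), 0]
  [0, 0, exp(t)]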